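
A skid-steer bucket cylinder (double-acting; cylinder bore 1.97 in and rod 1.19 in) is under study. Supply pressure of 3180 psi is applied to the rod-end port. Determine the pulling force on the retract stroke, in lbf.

F ≈ 6160 lbf

Rod-side annular area A_ann = π/4 × (1.97² − 1.19²) = 1.936 in^2
On retraction the pressure acts on the annular area (bore minus rod).
F = P × A_ann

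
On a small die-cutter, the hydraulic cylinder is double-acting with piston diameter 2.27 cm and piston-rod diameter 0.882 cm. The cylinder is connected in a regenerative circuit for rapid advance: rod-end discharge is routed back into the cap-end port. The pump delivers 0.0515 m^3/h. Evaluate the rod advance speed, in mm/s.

In regeneration the rod-end outflow joins the pump flow into the cap end, so the net volume the pump must supply per unit advance equals the rod cross-section area.
Rod cross-section A_rod = π/4 × (0.882 cm)² = 0.6110 cm^2
v = Q_pump / A_rod

v ≈ 234 mm/s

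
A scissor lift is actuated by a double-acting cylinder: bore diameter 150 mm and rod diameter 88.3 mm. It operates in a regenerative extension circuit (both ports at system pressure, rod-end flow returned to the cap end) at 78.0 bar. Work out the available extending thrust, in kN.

With equal pressure on both faces, forces on the annular region cancel; the net push is pressure × rod cross-section.
Rod cross-section A_rod = π/4 × (88.3 mm)² = 6124 mm^2
F = P × A_rod

F ≈ 47.8 kN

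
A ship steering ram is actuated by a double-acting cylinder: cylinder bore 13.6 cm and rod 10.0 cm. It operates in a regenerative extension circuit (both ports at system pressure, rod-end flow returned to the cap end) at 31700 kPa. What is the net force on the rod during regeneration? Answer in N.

F ≈ 2.49e5 N

With equal pressure on both faces, forces on the annular region cancel; the net push is pressure × rod cross-section.
Rod cross-section A_rod = π/4 × (10.0 cm)² = 78.54 cm^2
F = P × A_rod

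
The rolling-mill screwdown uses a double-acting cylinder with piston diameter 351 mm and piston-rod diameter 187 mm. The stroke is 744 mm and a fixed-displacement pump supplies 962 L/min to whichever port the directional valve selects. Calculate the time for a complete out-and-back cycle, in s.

Cap-side area A_cap = π/4 × (351 mm)² = 96760 mm^2
Rod-side annular area A_ann = π/4 × (351² − 187²) = 69300 mm^2
t_ext = A_cap·L/Q = 4.490 s
t_ret = A_ann·L/Q = 3.216 s
t_cycle = t_ext + t_ret

t ≈ 7.71 s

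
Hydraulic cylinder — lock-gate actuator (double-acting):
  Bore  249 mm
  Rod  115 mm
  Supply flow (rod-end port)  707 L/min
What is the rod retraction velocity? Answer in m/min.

Rod-side annular area A_ann = π/4 × (249² − 115²) = 38310 mm^2
Flow into the rod-end port fills the annular volume.
v = Q / A

v ≈ 18.5 m/min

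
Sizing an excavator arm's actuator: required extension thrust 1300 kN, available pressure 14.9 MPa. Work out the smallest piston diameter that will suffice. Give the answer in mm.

Extension force acts on the full piston face: F = P × (π/4)D².
D = √(4F / (πP)) = √(4 × 1300 kN / (π × 14.9 MPa))

D ≈ 333 mm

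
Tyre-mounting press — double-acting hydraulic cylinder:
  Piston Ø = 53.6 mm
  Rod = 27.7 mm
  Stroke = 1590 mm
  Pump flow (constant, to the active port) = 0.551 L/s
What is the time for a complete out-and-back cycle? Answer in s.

Cap-side area A_cap = π/4 × (53.6 mm)² = 2256 mm^2
Rod-side annular area A_ann = π/4 × (53.6² − 27.7²) = 1654 mm^2
t_ext = A_cap·L/Q = 6.511 s
t_ret = A_ann·L/Q = 4.772 s
t_cycle = t_ext + t_ret

t ≈ 11.3 s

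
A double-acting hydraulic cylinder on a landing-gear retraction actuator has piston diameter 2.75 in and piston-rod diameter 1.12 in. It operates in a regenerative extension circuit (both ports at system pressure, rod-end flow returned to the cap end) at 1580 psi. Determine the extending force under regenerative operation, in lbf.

F ≈ 1560 lbf

With equal pressure on both faces, forces on the annular region cancel; the net push is pressure × rod cross-section.
Rod cross-section A_rod = π/4 × (1.12 in)² = 0.9852 in^2
F = P × A_rod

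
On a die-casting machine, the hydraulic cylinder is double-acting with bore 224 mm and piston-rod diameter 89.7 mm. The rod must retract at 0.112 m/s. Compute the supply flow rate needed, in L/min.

Rod-side annular area A_ann = π/4 × (224² − 89.7²) = 33090 mm^2
Q = A × v

Q ≈ 222 L/min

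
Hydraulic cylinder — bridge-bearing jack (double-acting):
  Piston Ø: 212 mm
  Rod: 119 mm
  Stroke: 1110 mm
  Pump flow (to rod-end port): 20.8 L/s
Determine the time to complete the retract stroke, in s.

t ≈ 1.29 s

Rod-side annular area A_ann = π/4 × (212² − 119²) = 24180 mm^2
Swept volume V = A × L; t = V / Q = A·L / Q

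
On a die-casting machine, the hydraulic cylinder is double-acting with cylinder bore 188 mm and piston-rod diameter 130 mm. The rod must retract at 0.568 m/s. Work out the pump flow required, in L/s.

Q ≈ 8.23 L/s

Rod-side annular area A_ann = π/4 × (188² − 130²) = 14490 mm^2
Q = A × v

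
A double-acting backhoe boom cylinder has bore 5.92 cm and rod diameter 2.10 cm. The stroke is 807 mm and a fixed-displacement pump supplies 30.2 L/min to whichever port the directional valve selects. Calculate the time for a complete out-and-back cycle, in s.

Cap-side area A_cap = π/4 × (5.92 cm)² = 27.53 cm^2
Rod-side annular area A_ann = π/4 × (5.92² − 2.10²) = 24.06 cm^2
t_ext = A_cap·L/Q = 4.413 s
t_ret = A_ann·L/Q = 3.858 s
t_cycle = t_ext + t_ret

t ≈ 8.27 s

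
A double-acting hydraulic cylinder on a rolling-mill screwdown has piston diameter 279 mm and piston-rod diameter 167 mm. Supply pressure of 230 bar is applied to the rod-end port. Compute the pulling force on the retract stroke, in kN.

Rod-side annular area A_ann = π/4 × (279² − 167²) = 39230 mm^2
On retraction the pressure acts on the annular area (bore minus rod).
F = P × A_ann

F ≈ 902 kN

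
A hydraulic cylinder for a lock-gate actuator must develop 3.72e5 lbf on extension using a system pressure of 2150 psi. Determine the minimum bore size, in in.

Extension force acts on the full piston face: F = P × (π/4)D².
D = √(4F / (πP)) = √(4 × 3.72e5 lbf / (π × 2150 psi))

D ≈ 14.8 in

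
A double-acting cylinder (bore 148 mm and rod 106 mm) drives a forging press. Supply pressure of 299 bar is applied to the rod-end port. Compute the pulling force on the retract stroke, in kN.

F ≈ 251 kN

Rod-side annular area A_ann = π/4 × (148² − 106²) = 8379 mm^2
On retraction the pressure acts on the annular area (bore minus rod).
F = P × A_ann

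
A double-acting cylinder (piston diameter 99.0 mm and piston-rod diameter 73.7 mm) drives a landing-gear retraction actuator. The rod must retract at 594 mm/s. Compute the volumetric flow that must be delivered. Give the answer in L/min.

Rod-side annular area A_ann = π/4 × (99.0² − 73.7²) = 3432 mm^2
Q = A × v

Q ≈ 122 L/min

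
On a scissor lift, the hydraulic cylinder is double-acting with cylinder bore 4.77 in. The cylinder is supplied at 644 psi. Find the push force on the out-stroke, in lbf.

Cap-side area A_cap = π/4 × (4.77 in)² = 17.87 in^2
F = P × A_cap = 644 psi × A_cap

F ≈ 11500 lbf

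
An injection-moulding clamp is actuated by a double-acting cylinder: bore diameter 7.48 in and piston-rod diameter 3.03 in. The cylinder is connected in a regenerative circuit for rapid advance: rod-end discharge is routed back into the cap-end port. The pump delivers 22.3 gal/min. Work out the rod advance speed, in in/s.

In regeneration the rod-end outflow joins the pump flow into the cap end, so the net volume the pump must supply per unit advance equals the rod cross-section area.
Rod cross-section A_rod = π/4 × (3.03 in)² = 7.211 in^2
v = Q_pump / A_rod

v ≈ 11.9 in/s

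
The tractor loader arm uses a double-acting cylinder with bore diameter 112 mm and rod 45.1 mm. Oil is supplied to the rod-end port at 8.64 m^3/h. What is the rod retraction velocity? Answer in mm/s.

Rod-side annular area A_ann = π/4 × (112² − 45.1²) = 8255 mm^2
Flow into the rod-end port fills the annular volume.
v = Q / A

v ≈ 291 mm/s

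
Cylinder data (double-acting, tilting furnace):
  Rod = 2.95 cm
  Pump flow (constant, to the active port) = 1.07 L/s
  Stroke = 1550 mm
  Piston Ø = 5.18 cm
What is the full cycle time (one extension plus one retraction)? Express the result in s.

Cap-side area A_cap = π/4 × (5.18 cm)² = 21.07 cm^2
Rod-side annular area A_ann = π/4 × (5.18² − 2.95²) = 14.24 cm^2
t_ext = A_cap·L/Q = 3.053 s
t_ret = A_ann·L/Q = 2.063 s
t_cycle = t_ext + t_ret

t ≈ 5.12 s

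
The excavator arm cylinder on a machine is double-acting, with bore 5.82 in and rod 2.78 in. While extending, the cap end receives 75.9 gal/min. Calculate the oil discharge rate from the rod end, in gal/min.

Cap-side area A_cap = π/4 × (5.82 in)² = 26.60 in^2
Rod-side annular area A_ann = π/4 × (5.82² − 2.78²) = 20.53 in^2
Piston speed v = Q_in/A_cap; rod-end outflow Q_out = v × A_ann = Q_in × A_ann/A_cap.

Q_out ≈ 58.6 gal/min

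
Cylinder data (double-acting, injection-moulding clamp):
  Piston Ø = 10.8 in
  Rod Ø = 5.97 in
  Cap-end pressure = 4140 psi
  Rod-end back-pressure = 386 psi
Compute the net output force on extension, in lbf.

F ≈ 3.55e5 lbf

Cap-side area A_cap = π/4 × (10.8 in)² = 91.61 in^2
Rod-side annular area A_ann = π/4 × (10.8² − 5.97²) = 63.62 in^2
Net thrust = P_cap·A_cap − P_rod·A_ann = 3.793e5 lbf − 24560 lbf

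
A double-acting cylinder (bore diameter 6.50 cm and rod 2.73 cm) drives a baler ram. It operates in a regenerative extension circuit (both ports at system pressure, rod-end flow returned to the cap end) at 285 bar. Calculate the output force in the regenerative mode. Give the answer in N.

F ≈ 16700 N

With equal pressure on both faces, forces on the annular region cancel; the net push is pressure × rod cross-section.
Rod cross-section A_rod = π/4 × (2.73 cm)² = 5.853 cm^2
F = P × A_rod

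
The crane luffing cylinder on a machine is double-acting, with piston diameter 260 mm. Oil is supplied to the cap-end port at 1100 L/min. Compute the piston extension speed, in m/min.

v ≈ 20.7 m/min

Cap-side area A_cap = π/4 × (260 mm)² = 53090 mm^2
v = Q / A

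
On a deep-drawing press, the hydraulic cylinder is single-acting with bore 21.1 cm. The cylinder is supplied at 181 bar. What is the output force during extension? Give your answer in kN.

Cap-side area A_cap = π/4 × (21.1 cm)² = 349.7 cm^2
F = P × A_cap = 181 bar × A_cap

F ≈ 633 kN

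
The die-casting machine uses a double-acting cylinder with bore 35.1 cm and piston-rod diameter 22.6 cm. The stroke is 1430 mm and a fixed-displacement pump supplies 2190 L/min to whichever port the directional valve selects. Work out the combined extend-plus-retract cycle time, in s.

t ≈ 6.01 s

Cap-side area A_cap = π/4 × (35.1 cm)² = 967.6 cm^2
Rod-side annular area A_ann = π/4 × (35.1² − 22.6²) = 566.5 cm^2
t_ext = A_cap·L/Q = 3.791 s
t_ret = A_ann·L/Q = 2.219 s
t_cycle = t_ext + t_ret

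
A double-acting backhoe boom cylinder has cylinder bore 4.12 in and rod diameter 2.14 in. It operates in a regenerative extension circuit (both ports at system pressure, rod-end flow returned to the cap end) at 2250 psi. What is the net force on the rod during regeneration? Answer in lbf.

F ≈ 8090 lbf

With equal pressure on both faces, forces on the annular region cancel; the net push is pressure × rod cross-section.
Rod cross-section A_rod = π/4 × (2.14 in)² = 3.597 in^2
F = P × A_rod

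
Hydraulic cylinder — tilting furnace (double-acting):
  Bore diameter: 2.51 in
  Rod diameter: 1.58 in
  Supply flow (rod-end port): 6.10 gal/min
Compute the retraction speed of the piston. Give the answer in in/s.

v ≈ 7.86 in/s

Rod-side annular area A_ann = π/4 × (2.51² − 1.58²) = 2.987 in^2
Flow into the rod-end port fills the annular volume.
v = Q / A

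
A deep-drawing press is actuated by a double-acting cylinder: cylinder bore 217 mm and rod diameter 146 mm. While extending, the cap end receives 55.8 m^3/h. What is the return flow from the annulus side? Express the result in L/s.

Cap-side area A_cap = π/4 × (217 mm)² = 36980 mm^2
Rod-side annular area A_ann = π/4 × (217² − 146²) = 20240 mm^2
Piston speed v = Q_in/A_cap; rod-end outflow Q_out = v × A_ann = Q_in × A_ann/A_cap.

Q_out ≈ 8.48 L/s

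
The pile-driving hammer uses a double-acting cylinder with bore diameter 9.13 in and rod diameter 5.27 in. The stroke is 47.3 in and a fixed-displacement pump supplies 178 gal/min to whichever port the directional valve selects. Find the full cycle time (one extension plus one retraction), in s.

Cap-side area A_cap = π/4 × (9.13 in)² = 65.47 in^2
Rod-side annular area A_ann = π/4 × (9.13² − 5.27²) = 43.66 in^2
t_ext = A_cap·L/Q = 4.519 s
t_ret = A_ann·L/Q = 3.013 s
t_cycle = t_ext + t_ret

t ≈ 7.53 s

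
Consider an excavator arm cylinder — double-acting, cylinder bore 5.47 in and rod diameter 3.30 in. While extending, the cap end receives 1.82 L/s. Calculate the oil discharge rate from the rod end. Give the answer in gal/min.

Cap-side area A_cap = π/4 × (5.47 in)² = 23.50 in^2
Rod-side annular area A_ann = π/4 × (5.47² − 3.30²) = 14.95 in^2
Piston speed v = Q_in/A_cap; rod-end outflow Q_out = v × A_ann = Q_in × A_ann/A_cap.

Q_out ≈ 18.3 gal/min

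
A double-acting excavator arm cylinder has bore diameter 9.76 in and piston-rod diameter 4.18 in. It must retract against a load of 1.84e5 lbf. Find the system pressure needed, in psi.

P ≈ 3010 psi

Rod-side annular area A_ann = π/4 × (9.76² − 4.18²) = 61.09 in^2
Retraction: pressure acts on the annular area.
P = F / A = 1.84e5 lbf / A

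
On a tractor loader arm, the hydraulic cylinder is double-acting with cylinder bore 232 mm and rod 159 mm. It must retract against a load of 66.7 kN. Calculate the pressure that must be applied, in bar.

Rod-side annular area A_ann = π/4 × (232² − 159²) = 22420 mm^2
Retraction: pressure acts on the annular area.
P = F / A = 66.7 kN / A

P ≈ 29.8 bar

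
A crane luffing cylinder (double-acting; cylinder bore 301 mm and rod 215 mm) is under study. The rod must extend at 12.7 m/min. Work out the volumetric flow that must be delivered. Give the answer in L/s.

Cap-side area A_cap = π/4 × (301 mm)² = 71160 mm^2
Q = A × v

Q ≈ 15.1 L/s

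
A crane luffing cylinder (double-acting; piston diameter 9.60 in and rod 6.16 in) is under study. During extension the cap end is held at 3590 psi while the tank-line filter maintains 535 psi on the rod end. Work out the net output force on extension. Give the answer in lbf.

F ≈ 2.37e5 lbf

Cap-side area A_cap = π/4 × (9.60 in)² = 72.38 in^2
Rod-side annular area A_ann = π/4 × (9.60² − 6.16²) = 42.58 in^2
Net thrust = P_cap·A_cap − P_rod·A_ann = 2.599e5 lbf − 22780 lbf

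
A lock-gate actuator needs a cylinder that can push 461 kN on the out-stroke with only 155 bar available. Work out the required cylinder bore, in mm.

Extension force acts on the full piston face: F = P × (π/4)D².
D = √(4F / (πP)) = √(4 × 461 kN / (π × 155 bar))

D ≈ 195 mm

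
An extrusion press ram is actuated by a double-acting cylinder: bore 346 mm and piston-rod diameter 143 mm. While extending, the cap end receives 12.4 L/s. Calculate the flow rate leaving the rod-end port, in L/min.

Cap-side area A_cap = π/4 × (346 mm)² = 94020 mm^2
Rod-side annular area A_ann = π/4 × (346² − 143²) = 77960 mm^2
Piston speed v = Q_in/A_cap; rod-end outflow Q_out = v × A_ann = Q_in × A_ann/A_cap.

Q_out ≈ 617 L/min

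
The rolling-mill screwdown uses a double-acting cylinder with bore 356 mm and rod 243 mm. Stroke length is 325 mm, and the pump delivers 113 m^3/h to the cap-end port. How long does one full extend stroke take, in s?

t ≈ 1.03 s

Cap-side area A_cap = π/4 × (356 mm)² = 99540 mm^2
Swept volume V = A × L; t = V / Q = A·L / Q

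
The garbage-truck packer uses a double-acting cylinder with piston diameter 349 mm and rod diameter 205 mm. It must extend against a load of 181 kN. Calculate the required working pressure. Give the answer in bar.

Cap-side area A_cap = π/4 × (349 mm)² = 95660 mm^2
P = F / A = 181 kN / A

P ≈ 18.9 bar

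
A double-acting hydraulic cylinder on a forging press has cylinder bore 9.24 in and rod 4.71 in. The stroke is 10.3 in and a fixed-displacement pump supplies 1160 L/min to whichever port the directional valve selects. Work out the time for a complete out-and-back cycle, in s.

Cap-side area A_cap = π/4 × (9.24 in)² = 67.06 in^2
Rod-side annular area A_ann = π/4 × (9.24² − 4.71²) = 49.63 in^2
t_ext = A_cap·L/Q = 0.5854 s
t_ret = A_ann·L/Q = 0.4333 s
t_cycle = t_ext + t_ret

t ≈ 1.02 s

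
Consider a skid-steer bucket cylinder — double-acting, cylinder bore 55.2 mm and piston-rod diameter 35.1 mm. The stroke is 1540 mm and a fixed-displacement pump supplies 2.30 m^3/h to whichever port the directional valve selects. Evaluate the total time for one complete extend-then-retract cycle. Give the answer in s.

Cap-side area A_cap = π/4 × (55.2 mm)² = 2393 mm^2
Rod-side annular area A_ann = π/4 × (55.2² − 35.1²) = 1426 mm^2
t_ext = A_cap·L/Q = 5.769 s
t_ret = A_ann·L/Q = 3.436 s
t_cycle = t_ext + t_ret

t ≈ 9.20 s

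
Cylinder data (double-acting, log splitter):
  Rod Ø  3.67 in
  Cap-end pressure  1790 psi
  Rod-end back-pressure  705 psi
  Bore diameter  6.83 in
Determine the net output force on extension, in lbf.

Cap-side area A_cap = π/4 × (6.83 in)² = 36.64 in^2
Rod-side annular area A_ann = π/4 × (6.83² − 3.67²) = 26.06 in^2
Net thrust = P_cap·A_cap − P_rod·A_ann = 65580 lbf − 18370 lbf

F ≈ 47200 lbf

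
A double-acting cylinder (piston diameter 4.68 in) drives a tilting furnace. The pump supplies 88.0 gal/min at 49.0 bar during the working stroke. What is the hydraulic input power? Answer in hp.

W ≈ 36.5 hp

Hydraulic power = P × Q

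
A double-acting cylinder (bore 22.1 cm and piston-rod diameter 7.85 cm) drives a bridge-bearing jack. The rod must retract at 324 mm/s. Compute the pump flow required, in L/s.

Rod-side annular area A_ann = π/4 × (22.1² − 7.85²) = 335.2 cm^2
Q = A × v

Q ≈ 10.9 L/s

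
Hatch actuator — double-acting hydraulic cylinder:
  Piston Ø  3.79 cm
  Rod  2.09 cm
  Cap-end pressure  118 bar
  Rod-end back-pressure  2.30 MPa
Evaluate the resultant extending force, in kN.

F ≈ 11.5 kN

Cap-side area A_cap = π/4 × (3.79 cm)² = 11.28 cm^2
Rod-side annular area A_ann = π/4 × (3.79² − 2.09²) = 7.851 cm^2
Net thrust = P_cap·A_cap − P_rod·A_ann = 13.31 kN − 1.806 kN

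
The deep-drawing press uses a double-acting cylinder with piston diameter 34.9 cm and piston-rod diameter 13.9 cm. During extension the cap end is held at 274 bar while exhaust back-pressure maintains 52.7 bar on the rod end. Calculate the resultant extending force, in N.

F ≈ 2.20e6 N

Cap-side area A_cap = π/4 × (34.9 cm)² = 956.6 cm^2
Rod-side annular area A_ann = π/4 × (34.9² − 13.9²) = 804.9 cm^2
Net thrust = P_cap·A_cap − P_rod·A_ann = 2.621e6 N − 4.242e5 N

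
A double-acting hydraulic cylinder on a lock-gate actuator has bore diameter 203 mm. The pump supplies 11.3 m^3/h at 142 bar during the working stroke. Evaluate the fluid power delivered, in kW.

W ≈ 44.6 kW

Hydraulic power = P × Q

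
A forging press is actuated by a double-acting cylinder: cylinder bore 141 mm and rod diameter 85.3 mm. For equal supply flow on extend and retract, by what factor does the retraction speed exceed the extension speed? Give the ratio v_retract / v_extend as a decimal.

Cap-side area A_cap = π/4 × (141 mm)² = 15610 mm^2
Rod-side annular area A_ann = π/4 × (141² − 85.3²) = 9900 mm^2
For equal Q, v ∝ 1/A, so v_ret/v_ext = A_cap/A_ann.

v_ret/v_ext ≈ 1.58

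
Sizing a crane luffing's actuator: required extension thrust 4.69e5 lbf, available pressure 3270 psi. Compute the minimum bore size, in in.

Extension force acts on the full piston face: F = P × (π/4)D².
D = √(4F / (πP)) = √(4 × 4.69e5 lbf / (π × 3270 psi))

D ≈ 13.5 in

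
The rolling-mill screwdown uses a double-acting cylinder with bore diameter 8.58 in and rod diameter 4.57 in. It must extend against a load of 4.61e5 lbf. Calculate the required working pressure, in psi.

P ≈ 7970 psi

Cap-side area A_cap = π/4 × (8.58 in)² = 57.82 in^2
P = F / A = 4.61e5 lbf / A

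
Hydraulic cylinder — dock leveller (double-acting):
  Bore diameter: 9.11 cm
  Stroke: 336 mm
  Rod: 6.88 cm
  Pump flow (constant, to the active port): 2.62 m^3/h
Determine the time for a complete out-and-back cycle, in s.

Cap-side area A_cap = π/4 × (9.11 cm)² = 65.18 cm^2
Rod-side annular area A_ann = π/4 × (9.11² − 6.88²) = 28.01 cm^2
t_ext = A_cap·L/Q = 3.009 s
t_ret = A_ann·L/Q = 1.293 s
t_cycle = t_ext + t_ret

t ≈ 4.30 s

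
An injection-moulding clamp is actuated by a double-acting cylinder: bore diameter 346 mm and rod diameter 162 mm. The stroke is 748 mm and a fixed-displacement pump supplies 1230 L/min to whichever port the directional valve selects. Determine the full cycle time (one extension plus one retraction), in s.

Cap-side area A_cap = π/4 × (346 mm)² = 94020 mm^2
Rod-side annular area A_ann = π/4 × (346² − 162²) = 73410 mm^2
t_ext = A_cap·L/Q = 3.431 s
t_ret = A_ann·L/Q = 2.679 s
t_cycle = t_ext + t_ret

t ≈ 6.11 s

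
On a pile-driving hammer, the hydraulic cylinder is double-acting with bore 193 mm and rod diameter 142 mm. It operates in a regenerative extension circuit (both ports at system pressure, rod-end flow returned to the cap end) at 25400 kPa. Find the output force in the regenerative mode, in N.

F ≈ 4.02e5 N

With equal pressure on both faces, forces on the annular region cancel; the net push is pressure × rod cross-section.
Rod cross-section A_rod = π/4 × (142 mm)² = 15840 mm^2
F = P × A_rod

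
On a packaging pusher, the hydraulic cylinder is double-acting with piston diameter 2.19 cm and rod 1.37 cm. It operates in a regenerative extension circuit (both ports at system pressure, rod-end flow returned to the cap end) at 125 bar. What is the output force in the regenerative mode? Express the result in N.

With equal pressure on both faces, forces on the annular region cancel; the net push is pressure × rod cross-section.
Rod cross-section A_rod = π/4 × (1.37 cm)² = 1.474 cm^2
F = P × A_rod

F ≈ 1840 N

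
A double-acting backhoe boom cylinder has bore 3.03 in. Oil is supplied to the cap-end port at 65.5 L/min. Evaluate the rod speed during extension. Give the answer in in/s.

Cap-side area A_cap = π/4 × (3.03 in)² = 7.211 in^2
v = Q / A

v ≈ 9.24 in/s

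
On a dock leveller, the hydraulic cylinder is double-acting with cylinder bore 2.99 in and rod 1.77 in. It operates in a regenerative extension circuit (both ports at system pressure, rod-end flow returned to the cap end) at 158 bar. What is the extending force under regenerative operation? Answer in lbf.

With equal pressure on both faces, forces on the annular region cancel; the net push is pressure × rod cross-section.
Rod cross-section A_rod = π/4 × (1.77 in)² = 2.461 in^2
F = P × A_rod

F ≈ 5640 lbf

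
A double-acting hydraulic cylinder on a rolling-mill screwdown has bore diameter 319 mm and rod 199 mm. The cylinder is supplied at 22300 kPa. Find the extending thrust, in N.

F ≈ 1.78e6 N

Cap-side area A_cap = π/4 × (319 mm)² = 79920 mm^2
F = P × A_cap = 22300 kPa × A_cap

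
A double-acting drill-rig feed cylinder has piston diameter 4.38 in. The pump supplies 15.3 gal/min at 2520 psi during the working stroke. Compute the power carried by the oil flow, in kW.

Hydraulic power = P × Q

W ≈ 16.8 kW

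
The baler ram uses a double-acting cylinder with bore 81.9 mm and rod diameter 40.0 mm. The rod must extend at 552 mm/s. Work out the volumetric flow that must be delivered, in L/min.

Cap-side area A_cap = π/4 × (81.9 mm)² = 5268 mm^2
Q = A × v

Q ≈ 174 L/min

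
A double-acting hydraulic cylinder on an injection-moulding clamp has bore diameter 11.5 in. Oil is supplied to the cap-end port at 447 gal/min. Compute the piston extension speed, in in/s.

Cap-side area A_cap = π/4 × (11.5 in)² = 103.9 in^2
v = Q / A

v ≈ 16.6 in/s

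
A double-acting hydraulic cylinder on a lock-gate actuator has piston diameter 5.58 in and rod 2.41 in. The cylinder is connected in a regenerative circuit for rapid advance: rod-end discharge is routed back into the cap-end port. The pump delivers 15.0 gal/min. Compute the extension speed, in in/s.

In regeneration the rod-end outflow joins the pump flow into the cap end, so the net volume the pump must supply per unit advance equals the rod cross-section area.
Rod cross-section A_rod = π/4 × (2.41 in)² = 4.562 in^2
v = Q_pump / A_rod

v ≈ 12.7 in/s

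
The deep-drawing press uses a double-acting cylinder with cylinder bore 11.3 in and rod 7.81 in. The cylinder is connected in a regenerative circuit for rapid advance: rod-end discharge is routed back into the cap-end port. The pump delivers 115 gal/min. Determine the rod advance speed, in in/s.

v ≈ 9.24 in/s

In regeneration the rod-end outflow joins the pump flow into the cap end, so the net volume the pump must supply per unit advance equals the rod cross-section area.
Rod cross-section A_rod = π/4 × (7.81 in)² = 47.91 in^2
v = Q_pump / A_rod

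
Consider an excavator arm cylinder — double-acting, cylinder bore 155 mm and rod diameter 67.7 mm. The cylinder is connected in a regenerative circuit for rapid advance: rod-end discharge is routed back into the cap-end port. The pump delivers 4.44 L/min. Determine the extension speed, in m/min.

v ≈ 1.23 m/min

In regeneration the rod-end outflow joins the pump flow into the cap end, so the net volume the pump must supply per unit advance equals the rod cross-section area.
Rod cross-section A_rod = π/4 × (67.7 mm)² = 3600 mm^2
v = Q_pump / A_rod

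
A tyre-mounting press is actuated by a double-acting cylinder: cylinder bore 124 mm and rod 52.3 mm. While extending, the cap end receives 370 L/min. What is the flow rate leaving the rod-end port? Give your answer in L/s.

Q_out ≈ 5.07 L/s

Cap-side area A_cap = π/4 × (124 mm)² = 12080 mm^2
Rod-side annular area A_ann = π/4 × (124² − 52.3²) = 9928 mm^2
Piston speed v = Q_in/A_cap; rod-end outflow Q_out = v × A_ann = Q_in × A_ann/A_cap.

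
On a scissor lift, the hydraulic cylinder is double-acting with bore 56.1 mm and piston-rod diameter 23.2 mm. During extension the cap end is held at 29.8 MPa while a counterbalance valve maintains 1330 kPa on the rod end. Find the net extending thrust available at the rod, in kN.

Cap-side area A_cap = π/4 × (56.1 mm)² = 2472 mm^2
Rod-side annular area A_ann = π/4 × (56.1² − 23.2²) = 2049 mm^2
Net thrust = P_cap·A_cap − P_rod·A_ann = 73.66 kN − 2.725 kN

F ≈ 70.9 kN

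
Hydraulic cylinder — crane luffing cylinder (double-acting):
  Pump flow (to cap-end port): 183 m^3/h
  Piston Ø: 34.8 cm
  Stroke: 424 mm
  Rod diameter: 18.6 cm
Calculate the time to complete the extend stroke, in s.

Cap-side area A_cap = π/4 × (34.8 cm)² = 951.1 cm^2
Swept volume V = A × L; t = V / Q = A·L / Q

t ≈ 0.793 s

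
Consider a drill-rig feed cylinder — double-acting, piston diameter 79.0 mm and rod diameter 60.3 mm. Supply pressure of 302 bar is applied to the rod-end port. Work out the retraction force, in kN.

Rod-side annular area A_ann = π/4 × (79.0² − 60.3²) = 2046 mm^2
On retraction the pressure acts on the annular area (bore minus rod).
F = P × A_ann

F ≈ 61.8 kN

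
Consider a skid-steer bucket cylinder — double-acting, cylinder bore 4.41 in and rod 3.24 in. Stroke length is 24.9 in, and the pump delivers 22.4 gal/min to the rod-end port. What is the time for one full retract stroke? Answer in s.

t ≈ 2.03 s

Rod-side annular area A_ann = π/4 × (4.41² − 3.24²) = 7.030 in^2
Swept volume V = A × L; t = V / Q = A·L / Q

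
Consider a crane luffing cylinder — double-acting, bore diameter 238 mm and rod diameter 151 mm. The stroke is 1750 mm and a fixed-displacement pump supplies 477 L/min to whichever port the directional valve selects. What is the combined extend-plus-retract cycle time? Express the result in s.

t ≈ 15.6 s

Cap-side area A_cap = π/4 × (238 mm)² = 44490 mm^2
Rod-side annular area A_ann = π/4 × (238² − 151²) = 26580 mm^2
t_ext = A_cap·L/Q = 9.793 s
t_ret = A_ann·L/Q = 5.851 s
t_cycle = t_ext + t_ret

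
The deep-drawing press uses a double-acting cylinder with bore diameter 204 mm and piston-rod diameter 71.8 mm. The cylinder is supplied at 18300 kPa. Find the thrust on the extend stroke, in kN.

Cap-side area A_cap = π/4 × (204 mm)² = 32690 mm^2
F = P × A_cap = 18300 kPa × A_cap

F ≈ 598 kN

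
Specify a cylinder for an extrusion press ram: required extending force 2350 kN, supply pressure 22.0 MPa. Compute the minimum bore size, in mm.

D ≈ 369 mm

Extension force acts on the full piston face: F = P × (π/4)D².
D = √(4F / (πP)) = √(4 × 2350 kN / (π × 22.0 MPa))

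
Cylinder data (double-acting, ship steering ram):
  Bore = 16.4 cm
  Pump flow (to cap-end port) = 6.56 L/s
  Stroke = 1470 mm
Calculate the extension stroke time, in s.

t ≈ 4.73 s

Cap-side area A_cap = π/4 × (16.4 cm)² = 211.2 cm^2
Swept volume V = A × L; t = V / Q = A·L / Q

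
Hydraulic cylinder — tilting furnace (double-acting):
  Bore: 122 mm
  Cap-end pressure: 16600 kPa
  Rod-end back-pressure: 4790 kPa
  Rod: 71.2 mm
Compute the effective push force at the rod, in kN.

F ≈ 157 kN

Cap-side area A_cap = π/4 × (122 mm)² = 11690 mm^2
Rod-side annular area A_ann = π/4 × (122² − 71.2²) = 7708 mm^2
Net thrust = P_cap·A_cap − P_rod·A_ann = 194.1 kN − 36.92 kN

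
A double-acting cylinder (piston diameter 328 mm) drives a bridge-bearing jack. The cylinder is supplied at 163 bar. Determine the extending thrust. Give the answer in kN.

F ≈ 1380 kN

Cap-side area A_cap = π/4 × (328 mm)² = 84500 mm^2
F = P × A_cap = 163 bar × A_cap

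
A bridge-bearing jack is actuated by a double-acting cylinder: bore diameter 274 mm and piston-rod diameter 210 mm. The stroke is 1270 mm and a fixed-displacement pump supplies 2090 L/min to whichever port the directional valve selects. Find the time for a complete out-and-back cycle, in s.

Cap-side area A_cap = π/4 × (274 mm)² = 58960 mm^2
Rod-side annular area A_ann = π/4 × (274² − 210²) = 24330 mm^2
t_ext = A_cap·L/Q = 2.150 s
t_ret = A_ann·L/Q = 0.8870 s
t_cycle = t_ext + t_ret

t ≈ 3.04 s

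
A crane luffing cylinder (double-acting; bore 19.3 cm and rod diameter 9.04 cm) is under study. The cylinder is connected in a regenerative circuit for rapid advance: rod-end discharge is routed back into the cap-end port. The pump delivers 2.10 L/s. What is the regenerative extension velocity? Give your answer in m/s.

In regeneration the rod-end outflow joins the pump flow into the cap end, so the net volume the pump must supply per unit advance equals the rod cross-section area.
Rod cross-section A_rod = π/4 × (9.04 cm)² = 64.18 cm^2
v = Q_pump / A_rod

v ≈ 0.327 m/s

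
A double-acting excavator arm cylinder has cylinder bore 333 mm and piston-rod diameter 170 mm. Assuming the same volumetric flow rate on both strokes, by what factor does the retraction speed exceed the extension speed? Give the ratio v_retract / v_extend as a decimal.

v_ret/v_ext ≈ 1.35

Cap-side area A_cap = π/4 × (333 mm)² = 87090 mm^2
Rod-side annular area A_ann = π/4 × (333² − 170²) = 64390 mm^2
For equal Q, v ∝ 1/A, so v_ret/v_ext = A_cap/A_ann.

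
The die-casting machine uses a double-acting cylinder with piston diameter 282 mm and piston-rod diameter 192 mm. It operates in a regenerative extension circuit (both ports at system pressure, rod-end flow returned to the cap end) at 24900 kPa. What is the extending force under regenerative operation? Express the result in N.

F ≈ 7.21e5 N

With equal pressure on both faces, forces on the annular region cancel; the net push is pressure × rod cross-section.
Rod cross-section A_rod = π/4 × (192 mm)² = 28950 mm^2
F = P × A_rod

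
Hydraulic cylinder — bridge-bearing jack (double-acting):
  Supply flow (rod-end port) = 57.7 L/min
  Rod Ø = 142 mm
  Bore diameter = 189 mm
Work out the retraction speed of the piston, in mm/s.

v ≈ 78.7 mm/s

Rod-side annular area A_ann = π/4 × (189² − 142²) = 12220 mm^2
Flow into the rod-end port fills the annular volume.
v = Q / A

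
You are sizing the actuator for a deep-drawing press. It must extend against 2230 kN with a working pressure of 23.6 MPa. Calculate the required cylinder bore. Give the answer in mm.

Extension force acts on the full piston face: F = P × (π/4)D².
D = √(4F / (πP)) = √(4 × 2230 kN / (π × 23.6 MPa))

D ≈ 347 mm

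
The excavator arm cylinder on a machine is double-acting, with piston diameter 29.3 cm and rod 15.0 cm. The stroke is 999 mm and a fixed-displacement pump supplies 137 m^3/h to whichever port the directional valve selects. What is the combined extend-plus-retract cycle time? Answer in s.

Cap-side area A_cap = π/4 × (29.3 cm)² = 674.3 cm^2
Rod-side annular area A_ann = π/4 × (29.3² − 15.0²) = 497.5 cm^2
t_ext = A_cap·L/Q = 1.770 s
t_ret = A_ann·L/Q = 1.306 s
t_cycle = t_ext + t_ret

t ≈ 3.08 s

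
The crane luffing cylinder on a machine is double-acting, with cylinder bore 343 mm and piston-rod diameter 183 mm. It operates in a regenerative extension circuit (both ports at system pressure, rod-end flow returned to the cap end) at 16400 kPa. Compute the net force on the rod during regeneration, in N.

F ≈ 4.31e5 N

With equal pressure on both faces, forces on the annular region cancel; the net push is pressure × rod cross-section.
Rod cross-section A_rod = π/4 × (183 mm)² = 26300 mm^2
F = P × A_rod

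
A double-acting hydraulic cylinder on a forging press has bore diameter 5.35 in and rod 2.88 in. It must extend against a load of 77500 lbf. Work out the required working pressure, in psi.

P ≈ 3450 psi

Cap-side area A_cap = π/4 × (5.35 in)² = 22.48 in^2
P = F / A = 77500 lbf / A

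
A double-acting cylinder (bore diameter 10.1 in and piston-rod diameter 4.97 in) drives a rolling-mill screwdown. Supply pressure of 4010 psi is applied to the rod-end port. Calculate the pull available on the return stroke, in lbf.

F ≈ 2.43e5 lbf

Rod-side annular area A_ann = π/4 × (10.1² − 4.97²) = 60.72 in^2
On retraction the pressure acts on the annular area (bore minus rod).
F = P × A_ann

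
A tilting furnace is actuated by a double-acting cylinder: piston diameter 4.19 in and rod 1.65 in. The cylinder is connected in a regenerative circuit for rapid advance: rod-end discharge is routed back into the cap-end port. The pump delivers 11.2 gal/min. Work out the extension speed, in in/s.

v ≈ 20.2 in/s

In regeneration the rod-end outflow joins the pump flow into the cap end, so the net volume the pump must supply per unit advance equals the rod cross-section area.
Rod cross-section A_rod = π/4 × (1.65 in)² = 2.138 in^2
v = Q_pump / A_rod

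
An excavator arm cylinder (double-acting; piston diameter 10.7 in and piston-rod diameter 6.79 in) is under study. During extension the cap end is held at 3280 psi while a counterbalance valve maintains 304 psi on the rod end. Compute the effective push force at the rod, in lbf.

Cap-side area A_cap = π/4 × (10.7 in)² = 89.92 in^2
Rod-side annular area A_ann = π/4 × (10.7² − 6.79²) = 53.71 in^2
Net thrust = P_cap·A_cap − P_rod·A_ann = 2.949e5 lbf − 16330 lbf

F ≈ 2.79e5 lbf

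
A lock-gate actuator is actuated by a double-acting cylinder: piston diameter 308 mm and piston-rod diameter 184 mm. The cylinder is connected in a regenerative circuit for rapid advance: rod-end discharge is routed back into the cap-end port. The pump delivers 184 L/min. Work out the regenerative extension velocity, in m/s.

v ≈ 0.115 m/s

In regeneration the rod-end outflow joins the pump flow into the cap end, so the net volume the pump must supply per unit advance equals the rod cross-section area.
Rod cross-section A_rod = π/4 × (184 mm)² = 26590 mm^2
v = Q_pump / A_rod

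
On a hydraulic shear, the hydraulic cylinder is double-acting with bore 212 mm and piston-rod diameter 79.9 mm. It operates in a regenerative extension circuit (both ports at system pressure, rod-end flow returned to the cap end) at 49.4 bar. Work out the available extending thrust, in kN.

With equal pressure on both faces, forces on the annular region cancel; the net push is pressure × rod cross-section.
Rod cross-section A_rod = π/4 × (79.9 mm)² = 5014 mm^2
F = P × A_rod

F ≈ 24.8 kN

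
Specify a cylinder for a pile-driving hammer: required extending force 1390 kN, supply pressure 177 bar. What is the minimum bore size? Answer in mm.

D ≈ 316 mm

Extension force acts on the full piston face: F = P × (π/4)D².
D = √(4F / (πP)) = √(4 × 1390 kN / (π × 177 bar))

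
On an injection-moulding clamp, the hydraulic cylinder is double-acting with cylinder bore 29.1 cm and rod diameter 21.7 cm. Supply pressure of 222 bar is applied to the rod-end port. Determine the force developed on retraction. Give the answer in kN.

F ≈ 655 kN

Rod-side annular area A_ann = π/4 × (29.1² − 21.7²) = 295.2 cm^2
On retraction the pressure acts on the annular area (bore minus rod).
F = P × A_ann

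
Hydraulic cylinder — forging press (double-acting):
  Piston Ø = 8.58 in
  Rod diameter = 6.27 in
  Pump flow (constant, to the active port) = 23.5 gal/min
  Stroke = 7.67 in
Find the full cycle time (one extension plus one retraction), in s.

t ≈ 7.19 s

Cap-side area A_cap = π/4 × (8.58 in)² = 57.82 in^2
Rod-side annular area A_ann = π/4 × (8.58² − 6.27²) = 26.94 in^2
t_ext = A_cap·L/Q = 4.902 s
t_ret = A_ann·L/Q = 2.284 s
t_cycle = t_ext + t_ret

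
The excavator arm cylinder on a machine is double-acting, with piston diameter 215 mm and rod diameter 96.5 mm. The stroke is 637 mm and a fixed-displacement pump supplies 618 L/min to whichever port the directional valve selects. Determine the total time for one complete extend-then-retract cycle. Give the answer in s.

Cap-side area A_cap = π/4 × (215 mm)² = 36310 mm^2
Rod-side annular area A_ann = π/4 × (215² − 96.5²) = 28990 mm^2
t_ext = A_cap·L/Q = 2.245 s
t_ret = A_ann·L/Q = 1.793 s
t_cycle = t_ext + t_ret

t ≈ 4.04 s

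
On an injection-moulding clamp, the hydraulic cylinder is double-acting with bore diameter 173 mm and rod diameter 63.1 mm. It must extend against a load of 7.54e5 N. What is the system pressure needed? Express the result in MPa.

P ≈ 32.1 MPa

Cap-side area A_cap = π/4 × (173 mm)² = 23510 mm^2
P = F / A = 7.54e5 N / A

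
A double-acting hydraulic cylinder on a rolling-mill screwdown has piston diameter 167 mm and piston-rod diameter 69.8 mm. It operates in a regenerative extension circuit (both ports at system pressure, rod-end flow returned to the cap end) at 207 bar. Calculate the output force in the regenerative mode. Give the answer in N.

F ≈ 79200 N

With equal pressure on both faces, forces on the annular region cancel; the net push is pressure × rod cross-section.
Rod cross-section A_rod = π/4 × (69.8 mm)² = 3826 mm^2
F = P × A_rod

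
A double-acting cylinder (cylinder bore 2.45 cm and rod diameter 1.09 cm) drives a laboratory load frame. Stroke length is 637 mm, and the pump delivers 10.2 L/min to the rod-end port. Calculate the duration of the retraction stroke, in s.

t ≈ 1.42 s

Rod-side annular area A_ann = π/4 × (2.45² − 1.09²) = 3.781 cm^2
Swept volume V = A × L; t = V / Q = A·L / Q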